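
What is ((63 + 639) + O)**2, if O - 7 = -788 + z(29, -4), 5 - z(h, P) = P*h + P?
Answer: 2116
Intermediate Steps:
z(h, P) = 5 - P - P*h (z(h, P) = 5 - (P*h + P) = 5 - (P + P*h) = 5 + (-P - P*h) = 5 - P - P*h)
O = -656 (O = 7 + (-788 + (5 - 1*(-4) - 1*(-4)*29)) = 7 + (-788 + (5 + 4 + 116)) = 7 + (-788 + 125) = 7 - 663 = -656)
((63 + 639) + O)**2 = ((63 + 639) - 656)**2 = (702 - 656)**2 = 46**2 = 2116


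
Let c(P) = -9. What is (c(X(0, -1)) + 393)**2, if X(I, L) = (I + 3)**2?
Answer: 147456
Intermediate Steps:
X(I, L) = (3 + I)**2
(c(X(0, -1)) + 393)**2 = (-9 + 393)**2 = 384**2 = 147456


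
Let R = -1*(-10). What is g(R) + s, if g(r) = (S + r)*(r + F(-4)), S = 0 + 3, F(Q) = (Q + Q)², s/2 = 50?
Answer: 1062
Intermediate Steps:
s = 100 (s = 2*50 = 100)
F(Q) = 4*Q² (F(Q) = (2*Q)² = 4*Q²)
R = 10
S = 3
g(r) = (3 + r)*(64 + r) (g(r) = (3 + r)*(r + 4*(-4)²) = (3 + r)*(r + 4*16) = (3 + r)*(r + 64) = (3 + r)*(64 + r))
g(R) + s = (192 + 10² + 67*10) + 100 = (192 + 100 + 670) + 100 = 962 + 100 = 1062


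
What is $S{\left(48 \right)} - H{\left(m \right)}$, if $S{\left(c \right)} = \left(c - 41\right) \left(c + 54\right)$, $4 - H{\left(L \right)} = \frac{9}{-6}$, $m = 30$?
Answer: $\frac{1417}{2} \approx 708.5$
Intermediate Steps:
$H{\left(L \right)} = \frac{11}{2}$ ($H{\left(L \right)} = 4 - \frac{9}{-6} = 4 - 9 \left(- \frac{1}{6}\right) = 4 - - \frac{3}{2} = 4 + \frac{3}{2} = \frac{11}{2}$)
$S{\left(c \right)} = \left(-41 + c\right) \left(54 + c\right)$
$S{\left(48 \right)} - H{\left(m \right)} = \left(-2214 + 48^{2} + 13 \cdot 48\right) - \frac{11}{2} = \left(-2214 + 2304 + 624\right) - \frac{11}{2} = 714 - \frac{11}{2} = \frac{1417}{2}$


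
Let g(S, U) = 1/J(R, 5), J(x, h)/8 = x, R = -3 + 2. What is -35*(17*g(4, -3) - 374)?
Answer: 105315/8 ≈ 13164.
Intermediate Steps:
R = -1
J(x, h) = 8*x
g(S, U) = -1/8 (g(S, U) = 1/(8*(-1)) = 1/(-8) = -1/8)
-35*(17*g(4, -3) - 374) = -35*(17*(-1/8) - 374) = -35*(-17/8 - 374) = -35*(-3009/8) = 105315/8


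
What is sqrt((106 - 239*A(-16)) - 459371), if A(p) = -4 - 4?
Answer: 3*I*sqrt(50817) ≈ 676.28*I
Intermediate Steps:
A(p) = -8
sqrt((106 - 239*A(-16)) - 459371) = sqrt((106 - 239*(-8)) - 459371) = sqrt((106 + 1912) - 459371) = sqrt(2018 - 459371) = sqrt(-457353) = 3*I*sqrt(50817)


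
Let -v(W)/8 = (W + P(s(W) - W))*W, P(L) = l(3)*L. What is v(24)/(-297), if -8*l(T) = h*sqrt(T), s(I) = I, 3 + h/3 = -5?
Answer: 512/33 ≈ 15.515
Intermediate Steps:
h = -24 (h = -9 + 3*(-5) = -9 - 15 = -24)
l(T) = 3*sqrt(T) (l(T) = -(-3)*sqrt(T) = 3*sqrt(T))
P(L) = 3*L*sqrt(3) (P(L) = (3*sqrt(3))*L = 3*L*sqrt(3))
v(W) = -8*W**2 (v(W) = -8*(W + 3*(W - W)*sqrt(3))*W = -8*(W + 3*0*sqrt(3))*W = -8*(W + 0)*W = -8*W*W = -8*W**2)
v(24)/(-297) = -8*24**2/(-297) = -8*576*(-1/297) = -4608*(-1/297) = 512/33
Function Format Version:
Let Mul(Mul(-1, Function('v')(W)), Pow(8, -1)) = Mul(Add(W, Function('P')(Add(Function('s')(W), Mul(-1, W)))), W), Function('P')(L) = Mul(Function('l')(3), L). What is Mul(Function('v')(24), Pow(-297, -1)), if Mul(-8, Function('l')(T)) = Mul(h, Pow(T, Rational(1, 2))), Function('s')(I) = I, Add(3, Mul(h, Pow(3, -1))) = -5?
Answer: Rational(512, 33) ≈ 15.515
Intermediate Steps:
h = -24 (h = Add(-9, Mul(3, -5)) = Add(-9, -15) = -24)
Function('l')(T) = Mul(3, Pow(T, Rational(1, 2))) (Function('l')(T) = Mul(Rational(-1, 8), Mul(-24, Pow(T, Rational(1, 2)))) = Mul(3, Pow(T, Rational(1, 2))))
Function('P')(L) = Mul(3, L, Pow(3, Rational(1, 2))) (Function('P')(L) = Mul(Mul(3, Pow(3, Rational(1, 2))), L) = Mul(3, L, Pow(3, Rational(1, 2))))
Function('v')(W) = Mul(-8, Pow(W, 2)) (Function('v')(W) = Mul(-8, Mul(Add(W, Mul(3, Add(W, Mul(-1, W)), Pow(3, Rational(1, 2)))), W)) = Mul(-8, Mul(Add(W, Mul(3, 0, Pow(3, Rational(1, 2)))), W)) = Mul(-8, Mul(Add(W, 0), W)) = Mul(-8, Mul(W, W)) = Mul(-8, Pow(W, 2)))
Mul(Function('v')(24), Pow(-297, -1)) = Mul(Mul(-8, Pow(24, 2)), Pow(-297, -1)) = Mul(Mul(-8, 576), Rational(-1, 297)) = Mul(-4608, Rational(-1, 297)) = Rational(512, 33)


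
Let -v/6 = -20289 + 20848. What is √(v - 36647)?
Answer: I*√40001 ≈ 200.0*I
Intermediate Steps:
v = -3354 (v = -6*(-20289 + 20848) = -6*559 = -3354)
√(v - 36647) = √(-3354 - 36647) = √(-40001) = I*√40001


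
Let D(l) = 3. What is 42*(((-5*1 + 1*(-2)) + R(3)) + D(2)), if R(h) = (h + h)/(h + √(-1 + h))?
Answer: -60 - 36*√2 ≈ -110.91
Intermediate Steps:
R(h) = 2*h/(h + √(-1 + h)) (R(h) = (2*h)/(h + √(-1 + h)) = 2*h/(h + √(-1 + h)))
42*(((-5*1 + 1*(-2)) + R(3)) + D(2)) = 42*(((-5*1 + 1*(-2)) + 2*3/(3 + √(-1 + 3))) + 3) = 42*(((-5 - 2) + 2*3/(3 + √2)) + 3) = 42*((-7 + 6/(3 + √2)) + 3) = 42*(-4 + 6/(3 + √2)) = -168 + 252/(3 + √2)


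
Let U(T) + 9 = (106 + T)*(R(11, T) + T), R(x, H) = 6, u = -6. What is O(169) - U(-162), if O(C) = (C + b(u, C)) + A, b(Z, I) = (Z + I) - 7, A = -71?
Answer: -8473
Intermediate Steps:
U(T) = -9 + (6 + T)*(106 + T) (U(T) = -9 + (106 + T)*(6 + T) = -9 + (6 + T)*(106 + T))
b(Z, I) = -7 + I + Z (b(Z, I) = (I + Z) - 7 = -7 + I + Z)
O(C) = -84 + 2*C (O(C) = (C + (-7 + C - 6)) - 71 = (C + (-13 + C)) - 71 = (-13 + 2*C) - 71 = -84 + 2*C)
O(169) - U(-162) = (-84 + 2*169) - (627 + (-162)² + 112*(-162)) = (-84 + 338) - (627 + 26244 - 18144) = 254 - 1*8727 = 254 - 8727 = -8473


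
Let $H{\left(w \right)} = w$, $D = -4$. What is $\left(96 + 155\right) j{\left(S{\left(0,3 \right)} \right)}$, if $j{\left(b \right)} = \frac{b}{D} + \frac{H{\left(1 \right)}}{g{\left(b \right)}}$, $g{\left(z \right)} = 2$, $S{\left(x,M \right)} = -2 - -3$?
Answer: $\frac{251}{4} \approx 62.75$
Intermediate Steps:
$S{\left(x,M \right)} = 1$ ($S{\left(x,M \right)} = -2 + 3 = 1$)
$j{\left(b \right)} = \frac{1}{2} - \frac{b}{4}$ ($j{\left(b \right)} = \frac{b}{-4} + 1 \cdot \frac{1}{2} = b \left(- \frac{1}{4}\right) + 1 \cdot \frac{1}{2} = - \frac{b}{4} + \frac{1}{2} = \frac{1}{2} - \frac{b}{4}$)
$\left(96 + 155\right) j{\left(S{\left(0,3 \right)} \right)} = \left(96 + 155\right) \left(\frac{1}{2} - \frac{1}{4}\right) = 251 \left(\frac{1}{2} - \frac{1}{4}\right) = 251 \cdot \frac{1}{4} = \frac{251}{4}$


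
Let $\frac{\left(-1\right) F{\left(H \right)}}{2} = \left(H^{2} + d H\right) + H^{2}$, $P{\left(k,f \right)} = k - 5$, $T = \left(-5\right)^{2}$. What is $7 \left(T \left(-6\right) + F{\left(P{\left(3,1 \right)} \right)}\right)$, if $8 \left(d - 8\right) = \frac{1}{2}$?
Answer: $- \frac{3745}{4} \approx -936.25$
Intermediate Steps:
$T = 25$
$d = \frac{129}{16}$ ($d = 8 + \frac{1}{8 \cdot 2} = 8 + \frac{1}{8} \cdot \frac{1}{2} = 8 + \frac{1}{16} = \frac{129}{16} \approx 8.0625$)
$P{\left(k,f \right)} = -5 + k$
$F{\left(H \right)} = - 4 H^{2} - \frac{129 H}{8}$ ($F{\left(H \right)} = - 2 \left(\left(H^{2} + \frac{129 H}{16}\right) + H^{2}\right) = - 2 \left(2 H^{2} + \frac{129 H}{16}\right) = - 4 H^{2} - \frac{129 H}{8}$)
$7 \left(T \left(-6\right) + F{\left(P{\left(3,1 \right)} \right)}\right) = 7 \left(25 \left(-6\right) - \frac{\left(-5 + 3\right) \left(129 + 32 \left(-5 + 3\right)\right)}{8}\right) = 7 \left(-150 - - \frac{129 + 32 \left(-2\right)}{4}\right) = 7 \left(-150 - - \frac{129 - 64}{4}\right) = 7 \left(-150 - \left(- \frac{1}{4}\right) 65\right) = 7 \left(-150 + \frac{65}{4}\right) = 7 \left(- \frac{535}{4}\right) = - \frac{3745}{4}$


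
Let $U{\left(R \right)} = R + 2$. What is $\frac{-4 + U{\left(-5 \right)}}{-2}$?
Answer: $\frac{7}{2} \approx 3.5$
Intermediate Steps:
$U{\left(R \right)} = 2 + R$
$\frac{-4 + U{\left(-5 \right)}}{-2} = \frac{-4 + \left(2 - 5\right)}{-2} = \left(-4 - 3\right) \left(- \frac{1}{2}\right) = \left(-7\right) \left(- \frac{1}{2}\right) = \frac{7}{2}$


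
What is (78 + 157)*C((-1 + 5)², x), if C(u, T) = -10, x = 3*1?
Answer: -2350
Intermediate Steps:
x = 3
(78 + 157)*C((-1 + 5)², x) = (78 + 157)*(-10) = 235*(-10) = -2350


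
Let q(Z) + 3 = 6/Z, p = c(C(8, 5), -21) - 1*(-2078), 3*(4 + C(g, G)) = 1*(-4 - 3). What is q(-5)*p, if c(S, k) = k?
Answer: -43197/5 ≈ -8639.4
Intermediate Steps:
C(g, G) = -19/3 (C(g, G) = -4 + (1*(-4 - 3))/3 = -4 + (1*(-7))/3 = -4 + (1/3)*(-7) = -4 - 7/3 = -19/3)
p = 2057 (p = -21 - 1*(-2078) = -21 + 2078 = 2057)
q(Z) = -3 + 6/Z
q(-5)*p = (-3 + 6/(-5))*2057 = (-3 + 6*(-1/5))*2057 = (-3 - 6/5)*2057 = -21/5*2057 = -43197/5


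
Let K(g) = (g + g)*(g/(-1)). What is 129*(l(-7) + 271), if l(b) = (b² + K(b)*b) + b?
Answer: 128871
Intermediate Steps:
K(g) = -2*g² (K(g) = (2*g)*(g*(-1)) = (2*g)*(-g) = -2*g²)
l(b) = b + b² - 2*b³ (l(b) = (b² + (-2*b²)*b) + b = (b² - 2*b³) + b = b + b² - 2*b³)
129*(l(-7) + 271) = 129*(-7*(1 - 7 - 2*(-7)²) + 271) = 129*(-7*(1 - 7 - 2*49) + 271) = 129*(-7*(1 - 7 - 98) + 271) = 129*(-7*(-104) + 271) = 129*(728 + 271) = 129*999 = 128871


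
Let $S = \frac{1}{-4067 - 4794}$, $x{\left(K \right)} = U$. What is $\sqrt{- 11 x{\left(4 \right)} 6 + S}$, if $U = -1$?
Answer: $\frac{5 \sqrt{207285373}}{8861} \approx 8.124$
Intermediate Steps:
$x{\left(K \right)} = -1$
$S = - \frac{1}{8861}$ ($S = \frac{1}{-8861} = - \frac{1}{8861} \approx -0.00011285$)
$\sqrt{- 11 x{\left(4 \right)} 6 + S} = \sqrt{\left(-11\right) \left(-1\right) 6 - \frac{1}{8861}} = \sqrt{11 \cdot 6 - \frac{1}{8861}} = \sqrt{66 - \frac{1}{8861}} = \sqrt{\frac{584825}{8861}} = \frac{5 \sqrt{207285373}}{8861}$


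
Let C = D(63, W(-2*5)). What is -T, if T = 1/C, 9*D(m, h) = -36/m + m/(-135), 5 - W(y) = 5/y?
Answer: 945/109 ≈ 8.6697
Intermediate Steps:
W(y) = 5 - 5/y
D(m, h) = -4/m - m/1215 (D(m, h) = (-36/m + m/(-135))/9 = (-36/m + m*(-1/135))/9 = (-36/m - m/135)/9 = -4/m - m/1215)
C = -109/945 (C = -4/63 - 1/1215*63 = -4*1/63 - 7/135 = -4/63 - 7/135 = -109/945 ≈ -0.11534)
T = -945/109 (T = 1/(-109/945) = -945/109 ≈ -8.6697)
-T = -1*(-945/109) = 945/109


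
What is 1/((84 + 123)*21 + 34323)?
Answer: 1/38670 ≈ 2.5860e-5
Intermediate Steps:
1/((84 + 123)*21 + 34323) = 1/(207*21 + 34323) = 1/(4347 + 34323) = 1/38670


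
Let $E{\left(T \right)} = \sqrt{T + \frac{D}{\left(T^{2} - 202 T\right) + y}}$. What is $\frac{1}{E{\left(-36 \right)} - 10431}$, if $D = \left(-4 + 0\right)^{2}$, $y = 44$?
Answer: $- \frac{22457943}{234258880937} - \frac{8 i \sqrt{2607283}}{234258880937} \approx -9.5868 \cdot 10^{-5} - 5.5143 \cdot 10^{-8} i$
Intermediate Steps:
$D = 16$ ($D = \left(-4\right)^{2} = 16$)
$E{\left(T \right)} = \sqrt{T + \frac{16}{44 + T^{2} - 202 T}}$ ($E{\left(T \right)} = \sqrt{T + \frac{16}{\left(T^{2} - 202 T\right) + 44}} = \sqrt{T + \frac{16}{44 + T^{2} - 202 T}}$)
$\frac{1}{E{\left(-36 \right)} - 10431} = \frac{1}{\sqrt{\frac{16 - 36 \left(44 + \left(-36\right)^{2} - -7272\right)}{44 + \left(-36\right)^{2} - -7272}} - 10431} = \frac{1}{\sqrt{\frac{16 - 36 \left(44 + 1296 + 7272\right)}{44 + 1296 + 7272}} - 10431} = \frac{1}{\sqrt{\frac{16 - 310032}{8612}} - 10431} = \frac{1}{\sqrt{\frac{1}{8612} \left(-310016\right)} - 10431} = \frac{1}{\sqrt{- \frac{77504}{2153}} - 10431} = \frac{1}{\frac{8 i \sqrt{2607283}}{2153} - 10431} = \frac{1}{-10431 + \frac{8 i \sqrt{2607283}}{2153}}$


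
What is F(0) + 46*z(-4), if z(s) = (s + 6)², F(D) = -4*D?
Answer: 184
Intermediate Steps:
z(s) = (6 + s)²
F(0) + 46*z(-4) = -4*0 + 46*(6 - 4)² = 0 + 46*2² = 0 + 46*4 = 0 + 184 = 184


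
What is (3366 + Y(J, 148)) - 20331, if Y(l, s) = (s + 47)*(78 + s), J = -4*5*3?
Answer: 27105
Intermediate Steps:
J = -60 (J = -20*3 = -60)
Y(l, s) = (47 + s)*(78 + s)
(3366 + Y(J, 148)) - 20331 = (3366 + (3666 + 148**2 + 125*148)) - 20331 = (3366 + (3666 + 21904 + 18500)) - 20331 = (3366 + 44070) - 20331 = 47436 - 20331 = 27105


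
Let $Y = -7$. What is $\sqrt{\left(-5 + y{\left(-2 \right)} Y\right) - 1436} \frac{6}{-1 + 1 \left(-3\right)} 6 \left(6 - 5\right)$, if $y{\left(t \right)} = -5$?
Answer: $- 9 i \sqrt{1406} \approx - 337.47 i$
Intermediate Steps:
$\sqrt{\left(-5 + y{\left(-2 \right)} Y\right) - 1436} \frac{6}{-1 + 1 \left(-3\right)} 6 \left(6 - 5\right) = \sqrt{\left(-5 - -35\right) - 1436} \frac{6}{-1 + 1 \left(-3\right)} 6 \left(6 - 5\right) = \sqrt{\left(-5 + 35\right) - 1436} \frac{6}{-1 - 3} \cdot 6 \left(6 - 5\right) = \sqrt{30 - 1436} \frac{6}{-4} \cdot 6 \cdot 1 = \sqrt{-1406} \cdot 6 \left(- \frac{1}{4}\right) 6 \cdot 1 = i \sqrt{1406} \left(- \frac{3}{2}\right) 6 \cdot 1 = i \sqrt{1406} \left(\left(-9\right) 1\right) = i \sqrt{1406} \left(-9\right) = - 9 i \sqrt{1406}$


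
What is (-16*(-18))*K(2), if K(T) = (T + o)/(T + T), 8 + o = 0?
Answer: -432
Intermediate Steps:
o = -8 (o = -8 + 0 = -8)
K(T) = (-8 + T)/(2*T) (K(T) = (T - 8)/(T + T) = (-8 + T)/((2*T)) = (-8 + T)*(1/(2*T)) = (-8 + T)/(2*T))
(-16*(-18))*K(2) = (-16*(-18))*((½)*(-8 + 2)/2) = 288*((½)*(½)*(-6)) = 288*(-3/2) = -432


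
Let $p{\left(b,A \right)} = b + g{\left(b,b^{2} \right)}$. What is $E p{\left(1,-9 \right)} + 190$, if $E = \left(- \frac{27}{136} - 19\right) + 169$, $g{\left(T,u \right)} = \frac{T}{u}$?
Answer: $\frac{33293}{68} \approx 489.6$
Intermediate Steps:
$E = \frac{20373}{136}$ ($E = \left(\left(-27\right) \frac{1}{136} - 19\right) + 169 = \left(- \frac{27}{136} - 19\right) + 169 = - \frac{2611}{136} + 169 = \frac{20373}{136} \approx 149.8$)
$p{\left(b,A \right)} = b + \frac{1}{b}$ ($p{\left(b,A \right)} = b + \frac{b}{b^{2}} = b + \frac{1}{b}$)
$E p{\left(1,-9 \right)} + 190 = \frac{20373 \left(1 + 1^{-1}\right)}{136} + 190 = \frac{20373 \left(1 + 1\right)}{136} + 190 = \frac{20373}{136} \cdot 2 + 190 = \frac{20373}{68} + 190 = \frac{33293}{68}$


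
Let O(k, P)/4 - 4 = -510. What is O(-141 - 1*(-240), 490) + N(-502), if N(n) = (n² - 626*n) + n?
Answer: 563730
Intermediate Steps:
O(k, P) = -2024 (O(k, P) = 16 + 4*(-510) = 16 - 2040 = -2024)
N(n) = n² - 625*n
O(-141 - 1*(-240), 490) + N(-502) = -2024 - 502*(-625 - 502) = -2024 - 502*(-1127) = -2024 + 565754 = 563730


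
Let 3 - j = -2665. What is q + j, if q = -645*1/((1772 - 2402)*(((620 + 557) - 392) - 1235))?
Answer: 50425157/18900 ≈ 2668.0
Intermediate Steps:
j = 2668 (j = 3 - 1*(-2665) = 3 + 2665 = 2668)
q = -43/18900 (q = -645*(-1/(630*((1177 - 392) - 1235))) = -645*(-1/(630*(785 - 1235))) = -645/((-450*(-630))) = -645/283500 = -645*1/283500 = -43/18900 ≈ -0.0022751)
q + j = -43/18900 + 2668 = 50425157/18900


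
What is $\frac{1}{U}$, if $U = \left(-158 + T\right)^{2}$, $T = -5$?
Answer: $\frac{1}{26569} \approx 3.7638 \cdot 10^{-5}$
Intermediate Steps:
$U = 26569$ ($U = \left(-158 - 5\right)^{2} = \left(-163\right)^{2} = 26569$)
$\frac{1}{U} = \frac{1}{26569}$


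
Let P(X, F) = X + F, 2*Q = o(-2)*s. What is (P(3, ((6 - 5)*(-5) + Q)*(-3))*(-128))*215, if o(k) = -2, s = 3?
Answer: -743040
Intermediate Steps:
Q = -3 (Q = (-2*3)/2 = (½)*(-6) = -3)
P(X, F) = F + X
(P(3, ((6 - 5)*(-5) + Q)*(-3))*(-128))*215 = ((((6 - 5)*(-5) - 3)*(-3) + 3)*(-128))*215 = (((1*(-5) - 3)*(-3) + 3)*(-128))*215 = (((-5 - 3)*(-3) + 3)*(-128))*215 = ((-8*(-3) + 3)*(-128))*215 = ((24 + 3)*(-128))*215 = (27*(-128))*215 = -3456*215 = -743040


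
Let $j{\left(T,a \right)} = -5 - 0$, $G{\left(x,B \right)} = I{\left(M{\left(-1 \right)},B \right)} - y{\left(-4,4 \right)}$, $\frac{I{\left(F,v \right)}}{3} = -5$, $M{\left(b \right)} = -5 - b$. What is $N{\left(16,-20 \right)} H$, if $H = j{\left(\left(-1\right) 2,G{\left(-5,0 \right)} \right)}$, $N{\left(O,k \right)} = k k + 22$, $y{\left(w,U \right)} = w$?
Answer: $-2110$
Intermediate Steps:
$I{\left(F,v \right)} = -15$ ($I{\left(F,v \right)} = 3 \left(-5\right) = -15$)
$N{\left(O,k \right)} = 22 + k^{2}$ ($N{\left(O,k \right)} = k^{2} + 22 = 22 + k^{2}$)
$G{\left(x,B \right)} = -11$ ($G{\left(x,B \right)} = -15 - -4 = -15 + 4 = -11$)
$j{\left(T,a \right)} = -5$ ($j{\left(T,a \right)} = -5 + 0 = -5$)
$H = -5$
$N{\left(16,-20 \right)} H = \left(22 + \left(-20\right)^{2}\right) \left(-5\right) = \left(22 + 400\right) \left(-5\right) = 422 \left(-5\right) = -2110$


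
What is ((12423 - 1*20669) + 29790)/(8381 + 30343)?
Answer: 5386/9681 ≈ 0.55635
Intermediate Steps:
((12423 - 1*20669) + 29790)/(8381 + 30343) = ((12423 - 20669) + 29790)/38724 = (-8246 + 29790)*(1/38724) = 21544*(1/38724) = 5386/9681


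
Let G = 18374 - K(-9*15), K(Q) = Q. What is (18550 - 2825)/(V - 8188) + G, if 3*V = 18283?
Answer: 116207854/6281 ≈ 18502.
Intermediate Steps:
V = 18283/3 (V = (⅓)*18283 = 18283/3 ≈ 6094.3)
G = 18509 (G = 18374 - (-9)*15 = 18374 - 1*(-135) = 18374 + 135 = 18509)
(18550 - 2825)/(V - 8188) + G = (18550 - 2825)/(18283/3 - 8188) + 18509 = 15725/(-6281/3) + 18509 = 15725*(-3/6281) + 18509 = -47175/6281 + 18509 = 116207854/6281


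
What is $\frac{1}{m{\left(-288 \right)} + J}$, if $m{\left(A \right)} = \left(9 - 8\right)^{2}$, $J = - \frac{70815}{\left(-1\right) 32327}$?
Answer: $\frac{32327}{103142} \approx 0.31342$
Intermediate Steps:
$J = \frac{70815}{32327}$ ($J = - \frac{70815}{-32327} = \left(-70815\right) \left(- \frac{1}{32327}\right) = \frac{70815}{32327} \approx 2.1906$)
$m{\left(A \right)} = 1$ ($m{\left(A \right)} = 1^{2} = 1$)
$\frac{1}{m{\left(-288 \right)} + J} = \frac{1}{1 + \frac{70815}{32327}} = \frac{1}{\frac{103142}{32327}} = \frac{32327}{103142}$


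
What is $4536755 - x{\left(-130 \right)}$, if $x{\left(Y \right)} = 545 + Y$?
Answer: $4536340$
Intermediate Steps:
$4536755 - x{\left(-130 \right)} = 4536755 - \left(545 - 130\right) = 4536755 - 415 = 4536340$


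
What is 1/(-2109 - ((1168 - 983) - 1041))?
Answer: -1/1253 ≈ -0.00079808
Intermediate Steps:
1/(-2109 - ((1168 - 983) - 1041)) = 1/(-2109 - (185 - 1041)) = 1/(-2109 - 1*(-856)) = 1/(-2109 + 856) = 1/(-1253) = -1/1253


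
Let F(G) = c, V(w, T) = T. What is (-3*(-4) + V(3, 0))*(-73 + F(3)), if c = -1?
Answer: -888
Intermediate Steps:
F(G) = -1
(-3*(-4) + V(3, 0))*(-73 + F(3)) = (-3*(-4) + 0)*(-73 - 1) = (12 + 0)*(-74) = 12*(-74) = -888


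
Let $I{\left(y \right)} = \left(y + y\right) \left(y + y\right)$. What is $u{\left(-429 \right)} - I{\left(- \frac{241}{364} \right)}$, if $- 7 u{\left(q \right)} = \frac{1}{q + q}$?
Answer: $- \frac{1916491}{1093092} \approx -1.7533$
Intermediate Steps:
$I{\left(y \right)} = 4 y^{2}$ ($I{\left(y \right)} = 2 y 2 y = 4 y^{2}$)
$u{\left(q \right)} = - \frac{1}{14 q}$ ($u{\left(q \right)} = - \frac{1}{7 \left(q + q\right)} = - \frac{1}{7 \cdot 2 q} = - \frac{\frac{1}{2} \frac{1}{q}}{7} = - \frac{1}{14 q}$)
$u{\left(-429 \right)} - I{\left(- \frac{241}{364} \right)} = - \frac{1}{14 \left(-429\right)} - 4 \left(- \frac{241}{364}\right)^{2} = \left(- \frac{1}{14}\right) \left(- \frac{1}{429}\right) - 4 \left(\left(-241\right) \frac{1}{364}\right)^{2} = \frac{1}{6006} - 4 \left(- \frac{241}{364}\right)^{2} = \frac{1}{6006} - 4 \cdot \frac{58081}{132496} = \frac{1}{6006} - \frac{58081}{33124} = - \frac{1916491}{1093092}$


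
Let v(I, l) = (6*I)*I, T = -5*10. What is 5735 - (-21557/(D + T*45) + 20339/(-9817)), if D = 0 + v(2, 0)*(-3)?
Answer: 130565351479/22795074 ≈ 5727.8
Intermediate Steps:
T = -50
v(I, l) = 6*I**2
D = -72 (D = 0 + (6*2**2)*(-3) = 0 + (6*4)*(-3) = 0 + 24*(-3) = 0 - 72 = -72)
5735 - (-21557/(D + T*45) + 20339/(-9817)) = 5735 - (-21557/(-72 - 50*45) + 20339/(-9817)) = 5735 - (-21557/(-72 - 2250) + 20339*(-1/9817)) = 5735 - (-21557/(-2322) - 20339/9817) = 5735 - (-21557*(-1/2322) - 20339/9817) = 5735 - (21557/2322 - 20339/9817) = 5735 - 1*164397911/22795074 = 5735 - 164397911/22795074 = 130565351479/22795074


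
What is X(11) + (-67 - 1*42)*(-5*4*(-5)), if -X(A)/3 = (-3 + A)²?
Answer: -11092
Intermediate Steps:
X(A) = -3*(-3 + A)²
X(11) + (-67 - 1*42)*(-5*4*(-5)) = -3*(-3 + 11)² + (-67 - 1*42)*(-5*4*(-5)) = -3*8² + (-67 - 42)*(-20*(-5)) = -3*64 - 109*100 = -192 - 10900 = -11092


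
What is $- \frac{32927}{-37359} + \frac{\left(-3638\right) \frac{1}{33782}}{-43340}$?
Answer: $\frac{3443496270343}{3906982551780} \approx 0.88137$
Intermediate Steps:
$- \frac{32927}{-37359} + \frac{\left(-3638\right) \frac{1}{33782}}{-43340} = \left(-32927\right) \left(- \frac{1}{37359}\right) + \left(-3638\right) \frac{1}{33782} \left(- \frac{1}{43340}\right) = \frac{32927}{37359} - - \frac{1819}{732055940} = \frac{32927}{37359} + \frac{1819}{732055940} = \frac{3443496270343}{3906982551780}$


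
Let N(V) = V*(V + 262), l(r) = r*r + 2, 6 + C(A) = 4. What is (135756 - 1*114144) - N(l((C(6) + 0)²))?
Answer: 16572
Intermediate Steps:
C(A) = -2 (C(A) = -6 + 4 = -2)
l(r) = 2 + r² (l(r) = r² + 2 = 2 + r²)
N(V) = V*(262 + V)
(135756 - 1*114144) - N(l((C(6) + 0)²)) = (135756 - 1*114144) - (2 + ((-2 + 0)²)²)*(262 + (2 + ((-2 + 0)²)²)) = (135756 - 114144) - (2 + ((-2)²)²)*(262 + (2 + ((-2)²)²)) = 21612 - (2 + 4²)*(262 + (2 + 4²)) = 21612 - (2 + 16)*(262 + (2 + 16)) = 21612 - 18*(262 + 18) = 21612 - 18*280 = 21612 - 1*5040 = 21612 - 5040 = 16572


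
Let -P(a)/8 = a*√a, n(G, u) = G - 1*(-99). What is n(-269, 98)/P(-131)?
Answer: 85*I*√131/68644 ≈ 0.014173*I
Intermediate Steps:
n(G, u) = 99 + G (n(G, u) = G + 99 = 99 + G)
P(a) = -8*a^(3/2) (P(a) = -8*a*√a = -8*a^(3/2))
n(-269, 98)/P(-131) = (99 - 269)/((-(-1048)*I*√131)) = -170*(-I*√131/137288) = -(-85)*I*√131/68644 = 85*I*√131/68644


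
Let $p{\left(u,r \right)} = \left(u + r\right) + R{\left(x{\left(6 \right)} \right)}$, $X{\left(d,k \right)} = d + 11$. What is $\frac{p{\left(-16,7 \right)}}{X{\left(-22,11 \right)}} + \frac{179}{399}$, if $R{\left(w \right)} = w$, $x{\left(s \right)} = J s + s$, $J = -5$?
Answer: $\frac{1376}{399} \approx 3.4486$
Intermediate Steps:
$x{\left(s \right)} = - 4 s$ ($x{\left(s \right)} = - 5 s + s = - 4 s$)
$X{\left(d,k \right)} = 11 + d$
$p{\left(u,r \right)} = -24 + r + u$ ($p{\left(u,r \right)} = \left(u + r\right) - 24 = \left(r + u\right) - 24 = -24 + r + u$)
$\frac{p{\left(-16,7 \right)}}{X{\left(-22,11 \right)}} + \frac{179}{399} = \frac{-24 + 7 - 16}{11 - 22} + \frac{179}{399} = - \frac{33}{-11} + 179 \cdot \frac{1}{399} = \left(-33\right) \left(- \frac{1}{11}\right) + \frac{179}{399} = 3 + \frac{179}{399} = \frac{1376}{399}$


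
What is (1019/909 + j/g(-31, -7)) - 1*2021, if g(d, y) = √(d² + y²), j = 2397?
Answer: -1836070/909 + 2397*√1010/1010 ≈ -1944.5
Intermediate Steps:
(1019/909 + j/g(-31, -7)) - 1*2021 = (1019/909 + 2397/(√((-31)² + (-7)²))) - 1*2021 = (1019*(1/909) + 2397/(√(961 + 49))) - 2021 = (1019/909 + 2397/(√1010)) - 2021 = (1019/909 + 2397*(√1010/1010)) - 2021 = (1019/909 + 2397*√1010/1010) - 2021 = -1836070/909 + 2397*√1010/1010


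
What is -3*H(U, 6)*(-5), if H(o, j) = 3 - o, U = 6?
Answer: -45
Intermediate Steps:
-3*H(U, 6)*(-5) = -3*(3 - 1*6)*(-5) = -3*(3 - 6)*(-5) = -3*(-3)*(-5) = 9*(-5) = -45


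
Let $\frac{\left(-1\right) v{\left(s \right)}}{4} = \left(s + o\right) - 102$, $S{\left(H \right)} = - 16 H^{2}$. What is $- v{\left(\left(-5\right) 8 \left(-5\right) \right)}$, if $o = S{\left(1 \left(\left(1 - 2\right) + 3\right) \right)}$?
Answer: $136$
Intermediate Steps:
$o = -64$ ($o = - 16 \left(1 \left(\left(1 - 2\right) + 3\right)\right)^{2} = - 16 \left(1 \left(-1 + 3\right)\right)^{2} = - 16 \left(1 \cdot 2\right)^{2} = - 16 \cdot 2^{2} = \left(-16\right) 4 = -64$)
$v{\left(s \right)} = 664 - 4 s$ ($v{\left(s \right)} = - 4 \left(\left(s - 64\right) - 102\right) = - 4 \left(\left(-64 + s\right) - 102\right) = - 4 \left(-166 + s\right) = 664 - 4 s$)
$- v{\left(\left(-5\right) 8 \left(-5\right) \right)} = - (664 - 4 \left(-5\right) 8 \left(-5\right)) = - (664 - 4 \left(\left(-40\right) \left(-5\right)\right)) = - (664 - 800) = \left(-1\right) \left(-136\right) = 136$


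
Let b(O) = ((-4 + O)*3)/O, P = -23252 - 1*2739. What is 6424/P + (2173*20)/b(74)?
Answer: 1194096380/77973 ≈ 15314.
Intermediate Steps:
P = -25991 (P = -23252 - 2739 = -25991)
b(O) = (-12 + 3*O)/O
6424/P + (2173*20)/b(74) = 6424/(-25991) + (2173*20)/(3 - 12/74) = 6424*(-1/25991) + 43460/(3 - 12*1/74) = -6424/25991 + 43460/(3 - 6/37) = -6424/25991 + 43460/(105/37) = -6424/25991 + 43460*(37/105) = -6424/25991 + 321604/21 = 1194096380/77973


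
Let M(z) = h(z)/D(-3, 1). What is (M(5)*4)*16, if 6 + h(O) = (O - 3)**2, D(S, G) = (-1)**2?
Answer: -128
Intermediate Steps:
D(S, G) = 1
h(O) = -6 + (-3 + O)**2 (h(O) = -6 + (O - 3)**2 = -6 + (-3 + O)**2)
M(z) = -6 + (-3 + z)**2 (M(z) = (-6 + (-3 + z)**2)/1 = (-6 + (-3 + z)**2)*1 = -6 + (-3 + z)**2)
(M(5)*4)*16 = ((-6 + (-3 + 5)**2)*4)*16 = ((-6 + 2**2)*4)*16 = ((-6 + 4)*4)*16 = -2*4*16 = -8*16 = -128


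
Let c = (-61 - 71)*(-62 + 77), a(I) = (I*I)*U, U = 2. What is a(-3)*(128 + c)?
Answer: -33336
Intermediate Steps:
a(I) = 2*I**2 (a(I) = (I*I)*2 = I**2*2 = 2*I**2)
c = -1980 (c = -132*15 = -1980)
a(-3)*(128 + c) = (2*(-3)**2)*(128 - 1980) = (2*9)*(-1852) = 18*(-1852) = -33336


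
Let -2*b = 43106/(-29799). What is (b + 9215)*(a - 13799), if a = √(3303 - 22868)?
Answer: -541353177866/4257 + 39231334*I*√19565/4257 ≈ -1.2717e+8 + 1.289e+6*I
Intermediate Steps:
b = 3079/4257 (b = -21553/(-29799) = -21553*(-1)/29799 = -½*(-6158/4257) = 3079/4257 ≈ 0.72328)
a = I*√19565 (a = √(-19565) = I*√19565 ≈ 139.88*I)
(b + 9215)*(a - 13799) = (3079/4257 + 9215)*(I*√19565 - 13799) = 39231334*(-13799 + I*√19565)/4257 = -541353177866/4257 + 39231334*I*√19565/4257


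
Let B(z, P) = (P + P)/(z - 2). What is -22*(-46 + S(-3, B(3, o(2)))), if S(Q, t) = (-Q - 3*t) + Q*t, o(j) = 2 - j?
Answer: 946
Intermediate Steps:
B(z, P) = 2*P/(-2 + z) (B(z, P) = (2*P)/(-2 + z) = 2*P/(-2 + z))
S(Q, t) = -Q - 3*t + Q*t
-22*(-46 + S(-3, B(3, o(2)))) = -22*(-46 + (-1*(-3) - 6*(2 - 1*2)/(-2 + 3) - 6*(2 - 1*2)/(-2 + 3))) = -22*(-46 + (3 - 6*(2 - 2)/1 - 6*(2 - 2)/1)) = -22*(-46 + (3 - 6*0 - 6*0)) = -22*(-46 + (3 - 3*0 - 3*0)) = -22*(-46 + (3 + 0 + 0)) = -22*(-46 + 3) = -22*(-43) = 946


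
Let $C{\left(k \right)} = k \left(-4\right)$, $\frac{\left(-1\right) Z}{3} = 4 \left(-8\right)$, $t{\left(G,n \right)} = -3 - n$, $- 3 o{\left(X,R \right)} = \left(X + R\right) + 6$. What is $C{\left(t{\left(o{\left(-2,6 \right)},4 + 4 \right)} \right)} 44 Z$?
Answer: $185856$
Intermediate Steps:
$o{\left(X,R \right)} = -2 - \frac{R}{3} - \frac{X}{3}$ ($o{\left(X,R \right)} = - \frac{\left(X + R\right) + 6}{3} = - \frac{\left(R + X\right) + 6}{3} = - \frac{6 + R + X}{3} = -2 - \frac{R}{3} - \frac{X}{3}$)
$Z = 96$ ($Z = - 3 \cdot 4 \left(-8\right) = \left(-3\right) \left(-32\right) = 96$)
$C{\left(k \right)} = - 4 k$
$C{\left(t{\left(o{\left(-2,6 \right)},4 + 4 \right)} \right)} 44 Z = - 4 \left(-3 - \left(4 + 4\right)\right) 44 \cdot 96 = - 4 \left(-3 - 8\right) 44 \cdot 96 = \left(-4\right) \left(-11\right) 44 \cdot 96 = 44 \cdot 44 \cdot 96 = 1936 \cdot 96 = 185856$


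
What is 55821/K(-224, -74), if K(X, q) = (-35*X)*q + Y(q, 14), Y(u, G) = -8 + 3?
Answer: -55821/580165 ≈ -0.096216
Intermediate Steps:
Y(u, G) = -5
K(X, q) = -5 - 35*X*q (K(X, q) = (-35*X)*q - 5 = -35*X*q - 5 = -5 - 35*X*q)
55821/K(-224, -74) = 55821/(-5 - 35*(-224)*(-74)) = 55821/(-5 - 580160) = 55821/(-580165) = 55821*(-1/580165) = -55821/580165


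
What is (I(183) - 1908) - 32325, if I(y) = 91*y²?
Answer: 3013266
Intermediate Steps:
(I(183) - 1908) - 32325 = (91*183² - 1908) - 32325 = (91*33489 - 1908) - 32325 = (3047499 - 1908) - 32325 = 3045591 - 32325 = 3013266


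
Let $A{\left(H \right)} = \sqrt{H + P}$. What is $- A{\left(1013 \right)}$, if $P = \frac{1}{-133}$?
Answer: $- \frac{2 \sqrt{4479706}}{133} \approx -31.828$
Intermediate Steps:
$P = - \frac{1}{133} \approx -0.0075188$
$A{\left(H \right)} = \sqrt{- \frac{1}{133} + H}$ ($A{\left(H \right)} = \sqrt{H - \frac{1}{133}} = \sqrt{- \frac{1}{133} + H}$)
$- A{\left(1013 \right)} = - \frac{\sqrt{-133 + 17689 \cdot 1013}}{133} = - \frac{\sqrt{-133 + 17918957}}{133} = - \frac{\sqrt{17918824}}{133} = - \frac{2 \sqrt{4479706}}{133}$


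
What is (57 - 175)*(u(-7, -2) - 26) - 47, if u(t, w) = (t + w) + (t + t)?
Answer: 5735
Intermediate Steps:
u(t, w) = w + 3*t (u(t, w) = (t + w) + 2*t = w + 3*t)
(57 - 175)*(u(-7, -2) - 26) - 47 = (57 - 175)*((-2 + 3*(-7)) - 26) - 47 = -118*((-2 - 21) - 26) - 47 = -118*(-23 - 26) - 47 = -118*(-49) - 47 = 5782 - 47 = 5735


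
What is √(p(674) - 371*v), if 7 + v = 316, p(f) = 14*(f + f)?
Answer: I*√95767 ≈ 309.46*I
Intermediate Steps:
p(f) = 28*f (p(f) = 14*(2*f) = 28*f)
v = 309 (v = -7 + 316 = 309)
√(p(674) - 371*v) = √(28*674 - 371*309) = √(18872 - 114639) = √(-95767) = I*√95767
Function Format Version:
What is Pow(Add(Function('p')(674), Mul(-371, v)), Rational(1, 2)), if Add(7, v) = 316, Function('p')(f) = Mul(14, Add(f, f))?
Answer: Mul(I, Pow(95767, Rational(1, 2))) ≈ Mul(309.46, I)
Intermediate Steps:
Function('p')(f) = Mul(28, f) (Function('p')(f) = Mul(14, Mul(2, f)) = Mul(28, f))
v = 309 (v = Add(-7, 316) = 309)
Pow(Add(Function('p')(674), Mul(-371, v)), Rational(1, 2)) = Pow(Add(Mul(28, 674), Mul(-371, 309)), Rational(1, 2)) = Pow(Add(18872, -114639), Rational(1, 2)) = Pow(-95767, Rational(1, 2)) = Mul(I, Pow(95767, Rational(1, 2)))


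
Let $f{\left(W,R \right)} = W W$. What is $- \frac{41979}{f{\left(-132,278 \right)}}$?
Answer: $- \frac{13993}{5808} \approx -2.4093$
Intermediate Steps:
$f{\left(W,R \right)} = W^{2}$
$- \frac{41979}{f{\left(-132,278 \right)}} = - \frac{41979}{\left(-132\right)^{2}} = - \frac{41979}{17424} = \left(-41979\right) \frac{1}{17424} = - \frac{13993}{5808}$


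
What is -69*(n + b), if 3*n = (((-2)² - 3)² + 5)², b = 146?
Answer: -10902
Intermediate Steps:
n = 12 (n = (((-2)² - 3)² + 5)²/3 = ((4 - 3)² + 5)²/3 = (1² + 5)²/3 = (1 + 5)²/3 = (⅓)*6² = (⅓)*36 = 12)
-69*(n + b) = -69*(12 + 146) = -69*158 = -10902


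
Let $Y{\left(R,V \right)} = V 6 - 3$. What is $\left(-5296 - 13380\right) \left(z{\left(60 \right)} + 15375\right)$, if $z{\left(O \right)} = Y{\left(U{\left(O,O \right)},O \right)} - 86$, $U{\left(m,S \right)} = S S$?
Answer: $-292204696$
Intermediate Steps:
$U{\left(m,S \right)} = S^{2}$
$Y{\left(R,V \right)} = -3 + 6 V$ ($Y{\left(R,V \right)} = 6 V - 3 = -3 + 6 V$)
$z{\left(O \right)} = -89 + 6 O$ ($z{\left(O \right)} = \left(-3 + 6 O\right) - 86 = -89 + 6 O$)
$\left(-5296 - 13380\right) \left(z{\left(60 \right)} + 15375\right) = \left(-5296 - 13380\right) \left(\left(-89 + 6 \cdot 60\right) + 15375\right) = - 18676 \left(\left(-89 + 360\right) + 15375\right) = - 18676 \left(271 + 15375\right) = \left(-18676\right) 15646 = -292204696$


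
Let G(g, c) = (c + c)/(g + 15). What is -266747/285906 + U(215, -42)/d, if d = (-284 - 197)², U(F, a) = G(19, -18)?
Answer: -61715155391/66147498066 ≈ -0.93299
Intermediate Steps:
G(g, c) = 2*c/(15 + g) (G(g, c) = (2*c)/(15 + g) = 2*c/(15 + g))
U(F, a) = -18/17 (U(F, a) = 2*(-18)/(15 + 19) = 2*(-18)/34 = 2*(-18)*(1/34) = -18/17)
d = 231361 (d = (-481)² = 231361)
-266747/285906 + U(215, -42)/d = -266747/285906 - 18/17/231361 = -266747*1/285906 - 18/17*1/231361 = -15691/16818 - 18/3933137 = -61715155391/66147498066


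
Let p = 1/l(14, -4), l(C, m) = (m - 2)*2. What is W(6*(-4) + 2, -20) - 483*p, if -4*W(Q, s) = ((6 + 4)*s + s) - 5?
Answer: 193/2 ≈ 96.500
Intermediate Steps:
l(C, m) = -4 + 2*m (l(C, m) = (-2 + m)*2 = -4 + 2*m)
p = -1/12 (p = 1/(-4 + 2*(-4)) = 1/(-4 - 8) = 1/(-12) = -1/12 ≈ -0.083333)
W(Q, s) = 5/4 - 11*s/4 (W(Q, s) = -(((6 + 4)*s + s) - 5)/4 = -((10*s + s) - 5)/4 = -(11*s - 5)/4 = -(-5 + 11*s)/4 = 5/4 - 11*s/4)
W(6*(-4) + 2, -20) - 483*p = (5/4 - 11/4*(-20)) - 483*(-1/12) = (5/4 + 55) + 161/4 = 225/4 + 161/4 = 193/2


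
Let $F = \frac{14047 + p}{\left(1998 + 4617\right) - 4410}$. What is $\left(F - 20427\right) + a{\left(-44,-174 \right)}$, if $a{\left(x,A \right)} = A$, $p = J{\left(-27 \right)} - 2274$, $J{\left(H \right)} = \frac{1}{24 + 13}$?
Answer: $- \frac{1680296983}{81585} \approx -20596.0$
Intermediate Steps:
$J{\left(H \right)} = \frac{1}{37}$
$p = - \frac{84137}{37}$ ($p = \frac{1}{37} - 2274 = - \frac{84137}{37} \approx -2274.0$)
$F = \frac{435602}{81585}$ ($F = \frac{14047 - \frac{84137}{37}}{\left(1998 + 4617\right) - 4410} = \frac{435602}{37 \left(6615 - 4410\right)} = \frac{435602}{37 \cdot 2205} = \frac{435602}{37} \cdot \frac{1}{2205} = \frac{435602}{81585} \approx 5.3392$)
$\left(F - 20427\right) + a{\left(-44,-174 \right)} = \left(\frac{435602}{81585} - 20427\right) - 174 = - \frac{1666101193}{81585} - 174 = - \frac{1680296983}{81585}$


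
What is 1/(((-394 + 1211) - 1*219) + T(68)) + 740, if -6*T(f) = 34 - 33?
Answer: 2654386/3587 ≈ 740.00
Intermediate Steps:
T(f) = -1/6 (T(f) = -(34 - 33)/6 = -1/6*1 = -1/6)
1/(((-394 + 1211) - 1*219) + T(68)) + 740 = 1/(((-394 + 1211) - 1*219) - 1/6) + 740 = 1/((817 - 219) - 1/6) + 740 = 1/(598 - 1/6) + 740 = 1/(3587/6) + 740 = 6/3587 + 740 = 2654386/3587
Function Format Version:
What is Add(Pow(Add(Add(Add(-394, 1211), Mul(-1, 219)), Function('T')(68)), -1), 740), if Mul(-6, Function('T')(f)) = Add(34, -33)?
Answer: Rational(2654386, 3587) ≈ 740.00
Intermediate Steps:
Function('T')(f) = Rational(-1, 6) (Function('T')(f) = Mul(Rational(-1, 6), Add(34, -33)) = Mul(Rational(-1, 6), 1) = Rational(-1, 6))
Add(Pow(Add(Add(Add(-394, 1211), Mul(-1, 219)), Function('T')(68)), -1), 740) = Add(Pow(Add(Add(Add(-394, 1211), Mul(-1, 219)), Rational(-1, 6)), -1), 740) = Add(Pow(Add(Add(817, -219), Rational(-1, 6)), -1), 740) = Add(Pow(Add(598, Rational(-1, 6)), -1), 740) = Add(Pow(Rational(3587, 6), -1), 740) = Add(Rational(6, 3587), 740) = Rational(2654386, 3587)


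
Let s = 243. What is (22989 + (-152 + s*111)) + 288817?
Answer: 338627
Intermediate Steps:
(22989 + (-152 + s*111)) + 288817 = (22989 + (-152 + 243*111)) + 288817 = (22989 + (-152 + 26973)) + 288817 = (22989 + 26821) + 288817 = 49810 + 288817 = 338627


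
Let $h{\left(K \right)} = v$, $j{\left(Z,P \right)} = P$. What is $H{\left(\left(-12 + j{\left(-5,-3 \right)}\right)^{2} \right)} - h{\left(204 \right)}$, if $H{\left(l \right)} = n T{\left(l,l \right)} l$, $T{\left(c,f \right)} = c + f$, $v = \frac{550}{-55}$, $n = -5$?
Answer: $-506240$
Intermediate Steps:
$v = -10$ ($v = 550 \left(- \frac{1}{55}\right) = -10$)
$h{\left(K \right)} = -10$
$H{\left(l \right)} = - 10 l^{2}$ ($H{\left(l \right)} = - 5 \left(l + l\right) l = - 5 \cdot 2 l l = - 10 l l = - 10 l^{2}$)
$H{\left(\left(-12 + j{\left(-5,-3 \right)}\right)^{2} \right)} - h{\left(204 \right)} = - 10 \left(\left(-12 - 3\right)^{2}\right)^{2} - -10 = - 10 \left(\left(-15\right)^{2}\right)^{2} + 10 = - 10 \cdot 225^{2} + 10 = \left(-10\right) 50625 + 10 = -506250 + 10 = -506240$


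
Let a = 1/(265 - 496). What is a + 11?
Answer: 2540/231 ≈ 10.996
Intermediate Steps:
a = -1/231 (a = 1/(-231) = -1/231 ≈ -0.0043290)
a + 11 = -1/231 + 11 = 2540/231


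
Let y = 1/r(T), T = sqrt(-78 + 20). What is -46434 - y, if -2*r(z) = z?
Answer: -46434 - I*sqrt(58)/29 ≈ -46434.0 - 0.26261*I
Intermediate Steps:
T = I*sqrt(58) (T = sqrt(-58) = I*sqrt(58) ≈ 7.6158*I)
r(z) = -z/2
y = I*sqrt(58)/29 (y = 1/(-I*sqrt(58)/2) = I*sqrt(58)/29 ≈ 0.26261*I)
-46434 - y = -46434 - I*sqrt(58)/29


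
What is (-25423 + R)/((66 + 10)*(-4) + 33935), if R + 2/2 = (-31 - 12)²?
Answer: -23575/33631 ≈ -0.70099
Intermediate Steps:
R = 1848 (R = -1 + (-31 - 12)² = -1 + (-43)² = -1 + 1849 = 1848)
(-25423 + R)/((66 + 10)*(-4) + 33935) = (-25423 + 1848)/((66 + 10)*(-4) + 33935) = -23575/(76*(-4) + 33935) = -23575/(-304 + 33935) = -23575/33631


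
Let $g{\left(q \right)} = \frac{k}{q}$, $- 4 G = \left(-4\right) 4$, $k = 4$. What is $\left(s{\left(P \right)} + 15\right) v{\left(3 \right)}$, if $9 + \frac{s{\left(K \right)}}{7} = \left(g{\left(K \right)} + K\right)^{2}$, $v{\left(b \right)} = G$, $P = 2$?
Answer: $256$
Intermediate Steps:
$G = 4$ ($G = - \frac{\left(-4\right) 4}{4} = \left(- \frac{1}{4}\right) \left(-16\right) = 4$)
$v{\left(b \right)} = 4$
$g{\left(q \right)} = \frac{4}{q}$
$s{\left(K \right)} = -63 + 7 \left(K + \frac{4}{K}\right)^{2}$ ($s{\left(K \right)} = -63 + 7 \left(\frac{4}{K} + K\right)^{2} = -63 + 7 \left(K + \frac{4}{K}\right)^{2}$)
$\left(s{\left(P \right)} + 15\right) v{\left(3 \right)} = \left(\left(-7 + 7 \cdot 2^{2} + \frac{112}{4}\right) + 15\right) 4 = \left(\left(-7 + 7 \cdot 4 + 112 \cdot \frac{1}{4}\right) + 15\right) 4 = \left(\left(-7 + 28 + 28\right) + 15\right) 4 = \left(49 + 15\right) 4 = 64 \cdot 4 = 256$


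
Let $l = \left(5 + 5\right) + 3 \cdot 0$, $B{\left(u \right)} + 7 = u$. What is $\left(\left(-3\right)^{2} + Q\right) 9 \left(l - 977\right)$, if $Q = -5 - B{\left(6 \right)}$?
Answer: $-43515$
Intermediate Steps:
$B{\left(u \right)} = -7 + u$
$Q = -4$ ($Q = -5 - \left(-7 + 6\right) = -5 - -1 = -5 + 1 = -4$)
$l = 10$ ($l = 10 + 0 = 10$)
$\left(\left(-3\right)^{2} + Q\right) 9 \left(l - 977\right) = \left(\left(-3\right)^{2} - 4\right) 9 \left(10 - 977\right) = \left(9 - 4\right) 9 \left(-967\right) = 5 \cdot 9 \left(-967\right) = 45 \left(-967\right) = -43515$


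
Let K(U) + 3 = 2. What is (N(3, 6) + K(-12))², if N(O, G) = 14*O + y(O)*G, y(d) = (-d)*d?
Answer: 169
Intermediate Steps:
K(U) = -1 (K(U) = -3 + 2 = -1)
y(d) = -d²
N(O, G) = 14*O - G*O² (N(O, G) = 14*O + (-O²)*G = 14*O - G*O²)
(N(3, 6) + K(-12))² = (3*(14 - 1*6*3) - 1)² = (3*(14 - 18) - 1)² = (3*(-4) - 1)² = (-12 - 1)² = (-13)² = 169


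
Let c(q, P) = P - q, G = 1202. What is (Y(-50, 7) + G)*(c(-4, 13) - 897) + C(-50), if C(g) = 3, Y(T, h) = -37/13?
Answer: -13718281/13 ≈ -1.0553e+6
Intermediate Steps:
Y(T, h) = -37/13 (Y(T, h) = -37*1/13 = -37/13)
(Y(-50, 7) + G)*(c(-4, 13) - 897) + C(-50) = (-37/13 + 1202)*((13 - 1*(-4)) - 897) + 3 = 15589*((13 + 4) - 897)/13 + 3 = 15589*(17 - 897)/13 + 3 = (15589/13)*(-880) + 3 = -13718320/13 + 3 = -13718281/13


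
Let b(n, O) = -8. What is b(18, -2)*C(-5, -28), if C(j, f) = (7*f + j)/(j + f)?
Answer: -536/11 ≈ -48.727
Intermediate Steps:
C(j, f) = (j + 7*f)/(f + j)
b(18, -2)*C(-5, -28) = -8*(-5 + 7*(-28))/(-28 - 5) = -8*(-5 - 196)/(-33) = -(-8)*(-201)/33 = -8*67/11 = -536/11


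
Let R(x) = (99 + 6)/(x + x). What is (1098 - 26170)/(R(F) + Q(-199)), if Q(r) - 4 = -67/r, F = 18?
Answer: -59871936/17321 ≈ -3456.6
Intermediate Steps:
R(x) = 105/(2*x) (R(x) = 105/((2*x)) = 105*(1/(2*x)) = 105/(2*x))
Q(r) = 4 - 67/r
(1098 - 26170)/(R(F) + Q(-199)) = (1098 - 26170)/((105/2)/18 + (4 - 67/(-199))) = -25072/((105/2)*(1/18) + (4 - 67*(-1/199))) = -25072/(35/12 + (4 + 67/199)) = -25072/(35/12 + 863/199) = -25072/17321/2388 = -25072*2388/17321 = -59871936/17321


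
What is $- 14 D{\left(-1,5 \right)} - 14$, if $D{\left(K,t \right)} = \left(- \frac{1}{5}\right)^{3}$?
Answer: $- \frac{1736}{125} \approx -13.888$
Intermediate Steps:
$D{\left(K,t \right)} = - \frac{1}{125}$ ($D{\left(K,t \right)} = \left(\left(-1\right) \frac{1}{5}\right)^{3} = \left(- \frac{1}{5}\right)^{3} = - \frac{1}{125}$)
$- 14 D{\left(-1,5 \right)} - 14 = \left(-14\right) \left(- \frac{1}{125}\right) - 14 = \frac{14}{125} - 14 = - \frac{1736}{125}$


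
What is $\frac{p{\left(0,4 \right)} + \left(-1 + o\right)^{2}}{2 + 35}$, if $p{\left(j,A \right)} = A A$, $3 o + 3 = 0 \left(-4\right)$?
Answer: $\frac{20}{37} \approx 0.54054$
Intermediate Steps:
$o = -1$ ($o = -1 + \frac{0 \left(-4\right)}{3} = -1 + \frac{1}{3} \cdot 0 = -1 + 0 = -1$)
$p{\left(j,A \right)} = A^{2}$
$\frac{p{\left(0,4 \right)} + \left(-1 + o\right)^{2}}{2 + 35} = \frac{4^{2} + \left(-1 - 1\right)^{2}}{2 + 35} = \frac{16 + \left(-2\right)^{2}}{37} = \left(16 + 4\right) \frac{1}{37} = 20 \cdot \frac{1}{37} = \frac{20}{37}$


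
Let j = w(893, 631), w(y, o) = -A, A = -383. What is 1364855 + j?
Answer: 1365238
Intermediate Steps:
w(y, o) = 383 (w(y, o) = -1*(-383) = 383)
j = 383
1364855 + j = 1364855 + 383 = 1365238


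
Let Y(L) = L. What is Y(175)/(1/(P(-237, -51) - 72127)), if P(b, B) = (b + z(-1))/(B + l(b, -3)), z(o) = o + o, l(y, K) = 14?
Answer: -466980500/37 ≈ -1.2621e+7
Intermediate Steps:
z(o) = 2*o
P(b, B) = (-2 + b)/(14 + B) (P(b, B) = (b + 2*(-1))/(B + 14) = (b - 2)/(14 + B) = (-2 + b)/(14 + B))
Y(175)/(1/(P(-237, -51) - 72127)) = 175/(1/((-2 - 237)/(14 - 51) - 72127)) = 175/(1/(-239/(-37) - 72127)) = 175/(1/(-1/37*(-239) - 72127)) = 175/(1/(239/37 - 72127)) = 175/(1/(-2668460/37)) = 175/(-37/2668460) = 175*(-2668460/37) = -466980500/37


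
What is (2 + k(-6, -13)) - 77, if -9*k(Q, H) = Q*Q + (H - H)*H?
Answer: -79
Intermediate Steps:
k(Q, H) = -Q**2/9 (k(Q, H) = -(Q*Q + (H - H)*H)/9 = -(Q**2 + 0*H)/9 = -(Q**2 + 0)/9 = -Q**2/9)
(2 + k(-6, -13)) - 77 = (2 - 1/9*(-6)**2) - 77 = (2 - 1/9*36) - 77 = (2 - 4) - 77 = -2 - 77 = -79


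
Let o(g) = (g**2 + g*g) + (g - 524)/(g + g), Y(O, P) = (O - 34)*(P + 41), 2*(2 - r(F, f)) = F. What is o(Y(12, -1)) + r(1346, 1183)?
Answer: 681177111/440 ≈ 1.5481e+6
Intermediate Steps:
r(F, f) = 2 - F/2
Y(O, P) = (-34 + O)*(41 + P)
o(g) = 2*g**2 + (-524 + g)/(2*g) (o(g) = (g**2 + g**2) + (-524 + g)/((2*g)) = 2*g**2 + (-524 + g)*(1/(2*g)) = 2*g**2 + (-524 + g)/(2*g))
o(Y(12, -1)) + r(1346, 1183) = (-524 + (-1394 - 34*(-1) + 41*12 + 12*(-1)) + 4*(-1394 - 34*(-1) + 41*12 + 12*(-1))**3)/(2*(-1394 - 34*(-1) + 41*12 + 12*(-1))) + (2 - 1/2*1346) = (-524 + (-1394 + 34 + 492 - 12) + 4*(-1394 + 34 + 492 - 12)**3)/(2*(-1394 + 34 + 492 - 12)) + (2 - 673) = (1/2)*(-524 - 880 + 4*(-880)**3)/(-880) - 671 = (1/2)*(-1/880)*(-524 - 880 + 4*(-681472000)) - 671 = (1/2)*(-1/880)*(-524 - 880 - 2725888000) - 671 = (1/2)*(-1/880)*(-2725889404) - 671 = 681472351/440 - 671 = 681177111/440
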